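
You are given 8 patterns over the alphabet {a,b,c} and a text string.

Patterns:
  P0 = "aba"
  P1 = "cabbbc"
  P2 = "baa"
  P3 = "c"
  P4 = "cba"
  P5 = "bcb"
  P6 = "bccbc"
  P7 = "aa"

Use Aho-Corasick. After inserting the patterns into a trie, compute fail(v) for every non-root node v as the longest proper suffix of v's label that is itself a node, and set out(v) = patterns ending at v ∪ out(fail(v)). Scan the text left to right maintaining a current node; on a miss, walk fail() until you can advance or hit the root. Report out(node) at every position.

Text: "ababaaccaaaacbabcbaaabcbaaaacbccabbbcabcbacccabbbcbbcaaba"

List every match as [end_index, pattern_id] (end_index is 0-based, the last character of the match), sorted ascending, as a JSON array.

Build:
Trie nodes:
  n0 'ε': a→1 b→10 c→4
  n1 'a': a→20 b→2
  n2 'ab': a→3
  n3 'aba': ·  [P0 ends]
  n4 'c': a→5 b→13  [P3 ends]
  n5 'ca': b→6
  n6 'cab': b→7
  n7 'cabb': b→8
  n8 'cabbb': c→9
  n9 'cabbbc': ·  [P1 ends]
  n10 'b': a→11 c→15
  n11 'ba': a→12
  n12 'baa': ·  [P2 ends]
  n13 'cb': a→14
  n14 'cba': ·  [P4 ends]
  n15 'bc': b→16 c→17
  n16 'bcb': ·  [P5 ends]
  n17 'bcc': b→18
  n18 'bccb': c→19
  n19 'bccbc': ·  [P6 ends]
  n20 'aa': ·  [P7 ends]

BFS fail/out derivation:
  fail(1) 'a': from fail(0)=0 chase 'a': 0 ⇒ 0;  out=∅∪out(0)=∅
  fail(4) 'c': from fail(0)=0 chase 'c': 0 ⇒ 0;  out={3}∪out(0)={3}
  fail(10) 'b': from fail(0)=0 chase 'b': 0 ⇒ 0;  out=∅∪out(0)=∅
  fail(2) 'ab': from fail(1)=0 chase 'b': 0 ⇒ 10;  out=∅∪out(10)=∅
  fail(5) 'ca': from fail(4)=0 chase 'a': 0 ⇒ 1;  out=∅∪out(1)=∅
  fail(11) 'ba': from fail(10)=0 chase 'a': 0 ⇒ 1;  out=∅∪out(1)=∅
  fail(13) 'cb': from fail(4)=0 chase 'b': 0 ⇒ 10;  out=∅∪out(10)=∅
  fail(15) 'bc': from fail(10)=0 chase 'c': 0 ⇒ 4;  out=∅∪out(4)={3}
  fail(20) 'aa': from fail(1)=0 chase 'a': 0 ⇒ 1;  out={7}∪out(1)={7}
  fail(3) 'aba': from fail(2)=10 chase 'a': 10 ⇒ 11;  out={0}∪out(11)={0}
  fail(6) 'cab': from fail(5)=1 chase 'b': 1 ⇒ 2;  out=∅∪out(2)=∅
  fail(12) 'baa': from fail(11)=1 chase 'a': 1 ⇒ 20;  out={2}∪out(20)={2,7}
  fail(14) 'cba': from fail(13)=10 chase 'a': 10 ⇒ 11;  out={4}∪out(11)={4}
  fail(16) 'bcb': from fail(15)=4 chase 'b': 4 ⇒ 13;  out={5}∪out(13)={5}
  fail(17) 'bcc': from fail(15)=4 chase 'c': 4→0 ⇒ 4;  out=∅∪out(4)={3}
  fail(7) 'cabb': from fail(6)=2 chase 'b': 2→10→0 ⇒ 10;  out=∅∪out(10)=∅
  fail(18) 'bccb': from fail(17)=4 chase 'b': 4 ⇒ 13;  out=∅∪out(13)=∅
  fail(8) 'cabbb': from fail(7)=10 chase 'b': 10→0 ⇒ 10;  out=∅∪out(10)=∅
  fail(19) 'bccbc': from fail(18)=13 chase 'c': 13→10 ⇒ 15;  out={6}∪out(15)={3,6}
  fail(9) 'cabbbc': from fail(8)=10 chase 'c': 10 ⇒ 15;  out={1}∪out(15)={1,3}

Scan:
pos 0 'a': at 1
pos 1 'b': at 2
pos 2 'a': at 3  emit P0@[0:2]
pos 3 'b': at 2 (via fail)
pos 4 'a': at 3  emit P0@[2:4]
pos 5 'a': at 12 (via fail)  emit P2@[3:5],P7@[4:5]
pos 6 'c': at 4 (via fail)  emit P3@[6:6]
pos 7 'c': at 4 (via fail)  emit P3@[7:7]
pos 8 'a': at 5
pos 9 'a': at 20 (via fail)  emit P7@[8:9]
pos 10 'a': at 20 (via fail)  emit P7@[9:10]
pos 11 'a': at 20 (via fail)  emit P7@[10:11]
pos 12 'c': at 4 (via fail)  emit P3@[12:12]
pos 13 'b': at 13
pos 14 'a': at 14  emit P4@[12:14]
pos 15 'b': at 2 (via fail)
pos 16 'c': at 15 (via fail)  emit P3@[16:16]
pos 17 'b': at 16  emit P5@[15:17]
pos 18 'a': at 14 (via fail)  emit P4@[16:18]
pos 19 'a': at 12 (via fail)  emit P2@[17:19],P7@[18:19]
pos 20 'a': at 20 (via fail)  emit P7@[19:20]
pos 21 'b': at 2 (via fail)
pos 22 'c': at 15 (via fail)  emit P3@[22:22]
pos 23 'b': at 16  emit P5@[21:23]
pos 24 'a': at 14 (via fail)  emit P4@[22:24]
pos 25 'a': at 12 (via fail)  emit P2@[23:25],P7@[24:25]
pos 26 'a': at 20 (via fail)  emit P7@[25:26]
pos 27 'a': at 20 (via fail)  emit P7@[26:27]
pos 28 'c': at 4 (via fail)  emit P3@[28:28]
pos 29 'b': at 13
pos 30 'c': at 15 (via fail)  emit P3@[30:30]
pos 31 'c': at 17  emit P3@[31:31]
pos 32 'a': at 5 (via fail)
pos 33 'b': at 6
pos 34 'b': at 7
pos 35 'b': at 8
pos 36 'c': at 9  emit P1@[31:36],P3@[36:36]
pos 37 'a': at 5 (via fail)
pos 38 'b': at 6
pos 39 'c': at 15 (via fail)  emit P3@[39:39]
pos 40 'b': at 16  emit P5@[38:40]
pos 41 'a': at 14 (via fail)  emit P4@[39:41]
pos 42 'c': at 4 (via fail)  emit P3@[42:42]
pos 43 'c': at 4 (via fail)  emit P3@[43:43]
pos 44 'c': at 4 (via fail)  emit P3@[44:44]
pos 45 'a': at 5
pos 46 'b': at 6
pos 47 'b': at 7
pos 48 'b': at 8
pos 49 'c': at 9  emit P1@[44:49],P3@[49:49]
pos 50 'b': at 16 (via fail)  emit P5@[48:50]
pos 51 'b': at 10 (via fail)
pos 52 'c': at 15  emit P3@[52:52]
pos 53 'a': at 5 (via fail)
pos 54 'a': at 20 (via fail)  emit P7@[53:54]
pos 55 'b': at 2 (via fail)
pos 56 'a': at 3  emit P0@[54:56]

All matches (sorted): [[2,0],[4,0],[5,2],[5,7],[6,3],[7,3],[9,7],[10,7],[11,7],[12,3],[14,4],[16,3],[17,5],[18,4],[19,2],[19,7],[20,7],[22,3],[23,5],[24,4],[25,2],[25,7],[26,7],[27,7],[28,3],[30,3],[31,3],[36,1],[36,3],[39,3],[40,5],[41,4],[42,3],[43,3],[44,3],[49,1],[49,3],[50,5],[52,3],[54,7],[56,0]]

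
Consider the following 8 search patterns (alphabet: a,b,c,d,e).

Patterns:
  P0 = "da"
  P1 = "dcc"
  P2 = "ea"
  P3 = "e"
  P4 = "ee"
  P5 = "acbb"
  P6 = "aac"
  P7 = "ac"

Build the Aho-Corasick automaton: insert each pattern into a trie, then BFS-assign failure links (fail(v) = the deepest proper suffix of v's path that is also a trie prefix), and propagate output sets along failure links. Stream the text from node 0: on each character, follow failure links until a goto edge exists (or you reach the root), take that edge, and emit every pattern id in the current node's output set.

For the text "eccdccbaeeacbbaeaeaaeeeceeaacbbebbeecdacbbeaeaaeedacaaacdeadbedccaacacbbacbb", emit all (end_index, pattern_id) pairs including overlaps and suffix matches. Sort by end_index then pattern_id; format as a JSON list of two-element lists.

Build:
Trie nodes:
  n0 'ε': a→8 d→1 e→5
  n1 'd': a→2 c→3
  n2 'da': ·  ←P0
  n3 'dc': c→4
  n4 'dcc': ·  ←P1
  n5 'e': a→6 e→7  ←P3
  n6 'ea': ·  ←P2
  n7 'ee': ·  ←P4
  n8 'a': a→12 c→9
  n9 'ac': b→10  ←P7
  n10 'acb': b→11
  n11 'acbb': ·  ←P5
  n12 'aa': c→13
  n13 'aac': ·  ←P6

Failure links (BFS by depth):
  n1('d'): parent n0 fail=0; on 'd' 0 → fail=0;  out ∅∪∅=∅
  n5('e'): parent n0 fail=0; on 'e' 0 → fail=0;  out {3}∪∅={3}
  n8('a'): parent n0 fail=0; on 'a' 0 → fail=0;  out ∅∪∅=∅
  n2('da'): parent n1 fail=0; on 'a' 0 → fail=8;  out {0}∪∅={0}
  n3('dc'): parent n1 fail=0; on 'c' 0 → fail=0;  out ∅∪∅=∅
  n6('ea'): parent n5 fail=0; on 'a' 0 → fail=8;  out {2}∪∅={2}
  n7('ee'): parent n5 fail=0; on 'e' 0 → fail=5;  out {4}∪{3}={3,4}
  n9('ac'): parent n8 fail=0; on 'c' 0 → fail=0;  out {7}∪∅={7}
  n12('aa'): parent n8 fail=0; on 'a' 0 → fail=8;  out ∅∪∅=∅
  n4('dcc'): parent n3 fail=0; on 'c' 0 → fail=0;  out {1}∪∅={1}
  n10('acb'): parent n9 fail=0; on 'b' 0 → fail=0;  out ∅∪∅=∅
  n13('aac'): parent n12 fail=8; on 'c' 8 → fail=9;  out {6}∪{7}={6,7}
  n11('acbb'): parent n10 fail=0; on 'b' 0 → fail=0;  out {5}∪∅={5}

Run:
[0] read 'e'  n0⇒n5  ** P3@[0:0]
[1] read 'c'  n5⇒n0 (fail-walked)
[2] read 'c'  n0⇒n0
[3] read 'd'  n0⇒n1
[4] read 'c'  n1⇒n3
[5] read 'c'  n3⇒n4  ** P1@[3:5]
[6] read 'b'  n4⇒n0 (fail-walked)
[7] read 'a'  n0⇒n8
[8] read 'e'  n8⇒n5 (fail-walked)  ** P3@[8:8]
[9] read 'e'  n5⇒n7  ** P3@[9:9],P4@[8:9]
[10] read 'a'  n7⇒n6 (fail-walked)  ** P2@[9:10]
[11] read 'c'  n6⇒n9 (fail-walked)  ** P7@[10:11]
[12] read 'b'  n9⇒n10
[13] read 'b'  n10⇒n11  ** P5@[10:13]
[14] read 'a'  n11⇒n8 (fail-walked)
[15] read 'e'  n8⇒n5 (fail-walked)  ** P3@[15:15]
[16] read 'a'  n5⇒n6  ** P2@[15:16]
[17] read 'e'  n6⇒n5 (fail-walked)  ** P3@[17:17]
[18] read 'a'  n5⇒n6  ** P2@[17:18]
[19] read 'a'  n6⇒n12 (fail-walked)
[20] read 'e'  n12⇒n5 (fail-walked)  ** P3@[20:20]
[21] read 'e'  n5⇒n7  ** P3@[21:21],P4@[20:21]
[22] read 'e'  n7⇒n7 (fail-walked)  ** P3@[22:22],P4@[21:22]
[23] read 'c'  n7⇒n0 (fail-walked)
[24] read 'e'  n0⇒n5  ** P3@[24:24]
[25] read 'e'  n5⇒n7  ** P3@[25:25],P4@[24:25]
[26] read 'a'  n7⇒n6 (fail-walked)  ** P2@[25:26]
[27] read 'a'  n6⇒n12 (fail-walked)
[28] read 'c'  n12⇒n13  ** P6@[26:28],P7@[27:28]
[29] read 'b'  n13⇒n10 (fail-walked)
[30] read 'b'  n10⇒n11  ** P5@[27:30]
[31] read 'e'  n11⇒n5 (fail-walked)  ** P3@[31:31]
[32] read 'b'  n5⇒n0 (fail-walked)
[33] read 'b'  n0⇒n0
[34] read 'e'  n0⇒n5  ** P3@[34:34]
[35] read 'e'  n5⇒n7  ** P3@[35:35],P4@[34:35]
[36] read 'c'  n7⇒n0 (fail-walked)
[37] read 'd'  n0⇒n1
[38] read 'a'  n1⇒n2  ** P0@[37:38]
[39] read 'c'  n2⇒n9 (fail-walked)  ** P7@[38:39]
[40] read 'b'  n9⇒n10
[41] read 'b'  n10⇒n11  ** P5@[38:41]
[42] read 'e'  n11⇒n5 (fail-walked)  ** P3@[42:42]
[43] read 'a'  n5⇒n6  ** P2@[42:43]
[44] read 'e'  n6⇒n5 (fail-walked)  ** P3@[44:44]
[45] read 'a'  n5⇒n6  ** P2@[44:45]
[46] read 'a'  n6⇒n12 (fail-walked)
[47] read 'e'  n12⇒n5 (fail-walked)  ** P3@[47:47]
[48] read 'e'  n5⇒n7  ** P3@[48:48],P4@[47:48]
[49] read 'd'  n7⇒n1 (fail-walked)
[50] read 'a'  n1⇒n2  ** P0@[49:50]
[51] read 'c'  n2⇒n9 (fail-walked)  ** P7@[50:51]
[52] read 'a'  n9⇒n8 (fail-walked)
[53] read 'a'  n8⇒n12
[54] read 'a'  n12⇒n12 (fail-walked)
[55] read 'c'  n12⇒n13  ** P6@[53:55],P7@[54:55]
[56] read 'd'  n13⇒n1 (fail-walked)
[57] read 'e'  n1⇒n5 (fail-walked)  ** P3@[57:57]
[58] read 'a'  n5⇒n6  ** P2@[57:58]
[59] read 'd'  n6⇒n1 (fail-walked)
[60] read 'b'  n1⇒n0 (fail-walked)
[61] read 'e'  n0⇒n5  ** P3@[61:61]
[62] read 'd'  n5⇒n1 (fail-walked)
[63] read 'c'  n1⇒n3
[64] read 'c'  n3⇒n4  ** P1@[62:64]
[65] read 'a'  n4⇒n8 (fail-walked)
[66] read 'a'  n8⇒n12
[67] read 'c'  n12⇒n13  ** P6@[65:67],P7@[66:67]
[68] read 'a'  n13⇒n8 (fail-walked)
[69] read 'c'  n8⇒n9  ** P7@[68:69]
[70] read 'b'  n9⇒n10
[71] read 'b'  n10⇒n11  ** P5@[68:71]
[72] read 'a'  n11⇒n8 (fail-walked)
[73] read 'c'  n8⇒n9  ** P7@[72:73]
[74] read 'b'  n9⇒n10
[75] read 'b'  n10⇒n11  ** P5@[72:75]

All matches (sorted): [[0,3],[5,1],[8,3],[9,3],[9,4],[10,2],[11,7],[13,5],[15,3],[16,2],[17,3],[18,2],[20,3],[21,3],[21,4],[22,3],[22,4],[24,3],[25,3],[25,4],[26,2],[28,6],[28,7],[30,5],[31,3],[34,3],[35,3],[35,4],[38,0],[39,7],[41,5],[42,3],[43,2],[44,3],[45,2],[47,3],[48,3],[48,4],[50,0],[51,7],[55,6],[55,7],[57,3],[58,2],[61,3],[64,1],[67,6],[67,7],[69,7],[71,5],[73,7],[75,5]]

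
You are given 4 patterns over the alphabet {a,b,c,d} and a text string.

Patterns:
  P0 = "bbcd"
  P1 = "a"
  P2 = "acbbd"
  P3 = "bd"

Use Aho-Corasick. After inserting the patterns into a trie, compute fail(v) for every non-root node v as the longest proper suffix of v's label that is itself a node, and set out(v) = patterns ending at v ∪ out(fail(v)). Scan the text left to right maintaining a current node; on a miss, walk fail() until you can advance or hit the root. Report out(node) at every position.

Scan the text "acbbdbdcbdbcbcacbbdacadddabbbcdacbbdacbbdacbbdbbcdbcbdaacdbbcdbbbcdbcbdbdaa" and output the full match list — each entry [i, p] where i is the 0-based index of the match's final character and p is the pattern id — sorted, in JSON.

Build:
Trie nodes:
  n0 'ε': a→5 b→1
  n1 'b': b→2 d→10
  n2 'bb': c→3
  n3 'bbc': d→4
  n4 'bbcd': ·  [P0 ends]
  n5 'a': c→6  [P1 ends]
  n6 'ac': b→7
  n7 'acb': b→8
  n8 'acbb': d→9
  n9 'acbbd': ·  [P2 ends]
  n10 'bd': ·  [P3 ends]

BFS fail/out derivation:
  fail(1) 'b': from fail(0)=0 chase 'b': 0 ⇒ 0;  out=∅∪out(0)=∅
  fail(5) 'a': from fail(0)=0 chase 'a': 0 ⇒ 0;  out={1}∪out(0)={1}
  fail(2) 'bb': from fail(1)=0 chase 'b': 0 ⇒ 1;  out=∅∪out(1)=∅
  fail(6) 'ac': from fail(5)=0 chase 'c': 0 ⇒ 0;  out=∅∪out(0)=∅
  fail(10) 'bd': from fail(1)=0 chase 'd': 0 ⇒ 0;  out={3}∪out(0)={3}
  fail(3) 'bbc': from fail(2)=1 chase 'c': 1→0 ⇒ 0;  out=∅∪out(0)=∅
  fail(7) 'acb': from fail(6)=0 chase 'b': 0 ⇒ 1;  out=∅∪out(1)=∅
  fail(4) 'bbcd': from fail(3)=0 chase 'd': 0 ⇒ 0;  out={0}∪out(0)={0}
  fail(8) 'acbb': from fail(7)=1 chase 'b': 1 ⇒ 2;  out=∅∪out(2)=∅
  fail(9) 'acbbd': from fail(8)=2 chase 'd': 2→1 ⇒ 10;  out={2}∪out(10)={2,3}

Run:
[0] read 'a'  n0⇒n5  ** P1@[0:0]
[1] read 'c'  n5⇒n6
[2] read 'b'  n6⇒n7
[3] read 'b'  n7⇒n8
[4] read 'd'  n8⇒n9  ** P2@[0:4],P3@[3:4]
[5] read 'b'  n9⇒n1 (via fail)
[6] read 'd'  n1⇒n10  ** P3@[5:6]
[7] read 'c'  n10⇒n0 (via fail)
[8] read 'b'  n0⇒n1
[9] read 'd'  n1⇒n10  ** P3@[8:9]
[10] read 'b'  n10⇒n1 (via fail)
[11] read 'c'  n1⇒n0 (via fail)
[12] read 'b'  n0⇒n1
[13] read 'c'  n1⇒n0 (via fail)
[14] read 'a'  n0⇒n5  ** P1@[14:14]
[15] read 'c'  n5⇒n6
[16] read 'b'  n6⇒n7
[17] read 'b'  n7⇒n8
[18] read 'd'  n8⇒n9  ** P2@[14:18],P3@[17:18]
[19] read 'a'  n9⇒n5 (via fail)  ** P1@[19:19]
[20] read 'c'  n5⇒n6
[21] read 'a'  n6⇒n5 (via fail)  ** P1@[21:21]
[22] read 'd'  n5⇒n0 (via fail)
[23] read 'd'  n0⇒n0
[24] read 'd'  n0⇒n0
[25] read 'a'  n0⇒n5  ** P1@[25:25]
[26] read 'b'  n5⇒n1 (via fail)
[27] read 'b'  n1⇒n2
[28] read 'b'  n2⇒n2 (via fail)
[29] read 'c'  n2⇒n3
[30] read 'd'  n3⇒n4  ** P0@[27:30]
[31] read 'a'  n4⇒n5 (via fail)  ** P1@[31:31]
[32] read 'c'  n5⇒n6
[33] read 'b'  n6⇒n7
[34] read 'b'  n7⇒n8
[35] read 'd'  n8⇒n9  ** P2@[31:35],P3@[34:35]
[36] read 'a'  n9⇒n5 (via fail)  ** P1@[36:36]
[37] read 'c'  n5⇒n6
[38] read 'b'  n6⇒n7
[39] read 'b'  n7⇒n8
[40] read 'd'  n8⇒n9  ** P2@[36:40],P3@[39:40]
[41] read 'a'  n9⇒n5 (via fail)  ** P1@[41:41]
[42] read 'c'  n5⇒n6
[43] read 'b'  n6⇒n7
[44] read 'b'  n7⇒n8
[45] read 'd'  n8⇒n9  ** P2@[41:45],P3@[44:45]
[46] read 'b'  n9⇒n1 (via fail)
[47] read 'b'  n1⇒n2
[48] read 'c'  n2⇒n3
[49] read 'd'  n3⇒n4  ** P0@[46:49]
[50] read 'b'  n4⇒n1 (via fail)
[51] read 'c'  n1⇒n0 (via fail)
[52] read 'b'  n0⇒n1
[53] read 'd'  n1⇒n10  ** P3@[52:53]
[54] read 'a'  n10⇒n5 (via fail)  ** P1@[54:54]
[55] read 'a'  n5⇒n5 (via fail)  ** P1@[55:55]
[56] read 'c'  n5⇒n6
[57] read 'd'  n6⇒n0 (via fail)
[58] read 'b'  n0⇒n1
[59] read 'b'  n1⇒n2
[60] read 'c'  n2⇒n3
[61] read 'd'  n3⇒n4  ** P0@[58:61]
[62] read 'b'  n4⇒n1 (via fail)
[63] read 'b'  n1⇒n2
[64] read 'b'  n2⇒n2 (via fail)
[65] read 'c'  n2⇒n3
[66] read 'd'  n3⇒n4  ** P0@[63:66]
[67] read 'b'  n4⇒n1 (via fail)
[68] read 'c'  n1⇒n0 (via fail)
[69] read 'b'  n0⇒n1
[70] read 'd'  n1⇒n10  ** P3@[69:70]
[71] read 'b'  n10⇒n1 (via fail)
[72] read 'd'  n1⇒n10  ** P3@[71:72]
[73] read 'a'  n10⇒n5 (via fail)  ** P1@[73:73]
[74] read 'a'  n5⇒n5 (via fail)  ** P1@[74:74]

Matches: [[0,1],[4,2],[4,3],[6,3],[9,3],[14,1],[18,2],[18,3],[19,1],[21,1],[25,1],[30,0],[31,1],[35,2],[35,3],[36,1],[40,2],[40,3],[41,1],[45,2],[45,3],[49,0],[53,3],[54,1],[55,1],[61,0],[66,0],[70,3],[72,3],[73,1],[74,1]]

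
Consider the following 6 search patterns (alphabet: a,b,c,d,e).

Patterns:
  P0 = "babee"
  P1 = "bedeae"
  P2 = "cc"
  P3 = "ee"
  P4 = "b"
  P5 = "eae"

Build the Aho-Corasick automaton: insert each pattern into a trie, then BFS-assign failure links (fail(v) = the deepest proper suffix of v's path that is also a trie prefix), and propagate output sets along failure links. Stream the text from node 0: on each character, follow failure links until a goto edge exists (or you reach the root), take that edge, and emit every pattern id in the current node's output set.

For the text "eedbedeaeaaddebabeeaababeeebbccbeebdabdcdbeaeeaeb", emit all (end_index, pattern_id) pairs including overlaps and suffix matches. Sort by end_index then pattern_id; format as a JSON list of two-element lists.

Build automaton:
Trie (insert patterns):
  n0 'ε': b→1 c→11 e→13
  n1 'b': a→2 e→6  ←P4
  n2 'ba': b→3
  n3 'bab': e→4
  n4 'babe': e→5
  n5 'babee': ·  ←P0
  n6 'be': d→7
  n7 'bed': e→8
  n8 'bede': a→9
  n9 'bedea': e→10
  n10 'bedeae': ·  ←P1
  n11 'c': c→12
  n12 'cc': ·  ←P2
  n13 'e': a→15 e→14
  n14 'ee': ·  ←P3
  n15 'ea': e→16
  n16 'eae': ·  ←P5

Failure links (BFS by depth):
  n1('b'): parent n0 fail=0; on 'b' 0 → fail=0;  out {4}∪∅={4}
  n11('c'): parent n0 fail=0; on 'c' 0 → fail=0;  out ∅∪∅=∅
  n13('e'): parent n0 fail=0; on 'e' 0 → fail=0;  out ∅∪∅=∅
  n2('ba'): parent n1 fail=0; on 'a' 0 → fail=0;  out ∅∪∅=∅
  n6('be'): parent n1 fail=0; on 'e' 0 → fail=13;  out ∅∪∅=∅
  n12('cc'): parent n11 fail=0; on 'c' 0 → fail=11;  out {2}∪∅={2}
  n14('ee'): parent n13 fail=0; on 'e' 0 → fail=13;  out {3}∪∅={3}
  n15('ea'): parent n13 fail=0; on 'a' 0 → fail=0;  out ∅∪∅=∅
  n3('bab'): parent n2 fail=0; on 'b' 0 → fail=1;  out ∅∪{4}={4}
  n7('bed'): parent n6 fail=13; on 'd' 13→0 → fail=0;  out ∅∪∅=∅
  n16('eae'): parent n15 fail=0; on 'e' 0 → fail=13;  out {5}∪∅={5}
  n4('babe'): parent n3 fail=1; on 'e' 1 → fail=6;  out ∅∪∅=∅
  n8('bede'): parent n7 fail=0; on 'e' 0 → fail=13;  out ∅∪∅=∅
  n5('babee'): parent n4 fail=6; on 'e' 6→13 → fail=14;  out {0}∪{3}={0,3}
  n9('bedea'): parent n8 fail=13; on 'a' 13 → fail=15;  out ∅∪∅=∅
  n10('bedeae'): parent n9 fail=15; on 'e' 15 → fail=16;  out {1}∪{5}={1,5}

Run:
[0] read 'e'  n0⇒n13
[1] read 'e'  n13⇒n14  → match P3@[0:1]
[2] read 'd'  n14⇒n0 ·f
[3] read 'b'  n0⇒n1  → match P4@[3:3]
[4] read 'e'  n1⇒n6
[5] read 'd'  n6⇒n7
[6] read 'e'  n7⇒n8
[7] read 'a'  n8⇒n9
[8] read 'e'  n9⇒n10  → match P1@[3:8],P5@[6:8]
[9] read 'a'  n10⇒n15 ·f
[10] read 'a'  n15⇒n0 ·f
[11] read 'd'  n0⇒n0
[12] read 'd'  n0⇒n0
[13] read 'e'  n0⇒n13
[14] read 'b'  n13⇒n1 ·f  → match P4@[14:14]
[15] read 'a'  n1⇒n2
[16] read 'b'  n2⇒n3  → match P4@[16:16]
[17] read 'e'  n3⇒n4
[18] read 'e'  n4⇒n5  → match P0@[14:18],P3@[17:18]
[19] read 'a'  n5⇒n15 ·f
[20] read 'a'  n15⇒n0 ·f
[21] read 'b'  n0⇒n1  → match P4@[21:21]
[22] read 'a'  n1⇒n2
[23] read 'b'  n2⇒n3  → match P4@[23:23]
[24] read 'e'  n3⇒n4
[25] read 'e'  n4⇒n5  → match P0@[21:25],P3@[24:25]
[26] read 'e'  n5⇒n14 ·f  → match P3@[25:26]
[27] read 'b'  n14⇒n1 ·f  → match P4@[27:27]
[28] read 'b'  n1⇒n1 ·f  → match P4@[28:28]
[29] read 'c'  n1⇒n11 ·f
[30] read 'c'  n11⇒n12  → match P2@[29:30]
[31] read 'b'  n12⇒n1 ·f  → match P4@[31:31]
[32] read 'e'  n1⇒n6
[33] read 'e'  n6⇒n14 ·f  → match P3@[32:33]
[34] read 'b'  n14⇒n1 ·f  → match P4@[34:34]
[35] read 'd'  n1⇒n0 ·f
[36] read 'a'  n0⇒n0
[37] read 'b'  n0⇒n1  → match P4@[37:37]
[38] read 'd'  n1⇒n0 ·f
[39] read 'c'  n0⇒n11
[40] read 'd'  n11⇒n0 ·f
[41] read 'b'  n0⇒n1  → match P4@[41:41]
[42] read 'e'  n1⇒n6
[43] read 'a'  n6⇒n15 ·f
[44] read 'e'  n15⇒n16  → match P5@[42:44]
[45] read 'e'  n16⇒n14 ·f  → match P3@[44:45]
[46] read 'a'  n14⇒n15 ·f
[47] read 'e'  n15⇒n16  → match P5@[45:47]
[48] read 'b'  n16⇒n1 ·f  → match P4@[48:48]

Matches: [[1,3],[3,4],[8,1],[8,5],[14,4],[16,4],[18,0],[18,3],[21,4],[23,4],[25,0],[25,3],[26,3],[27,4],[28,4],[30,2],[31,4],[33,3],[34,4],[37,4],[41,4],[44,5],[45,3],[47,5],[48,4]]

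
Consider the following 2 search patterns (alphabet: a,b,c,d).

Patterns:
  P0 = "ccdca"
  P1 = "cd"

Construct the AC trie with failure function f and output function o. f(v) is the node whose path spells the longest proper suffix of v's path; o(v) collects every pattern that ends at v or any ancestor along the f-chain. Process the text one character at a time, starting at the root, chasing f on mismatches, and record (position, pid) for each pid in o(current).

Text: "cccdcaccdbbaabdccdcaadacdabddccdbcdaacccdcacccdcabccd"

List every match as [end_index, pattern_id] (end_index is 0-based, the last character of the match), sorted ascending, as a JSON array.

Build automaton:
Trie nodes:
  n0 'ε': c→1
  n1 'c': c→2 d→6
  n2 'cc': d→3
  n3 'ccd': c→4
  n4 'ccdc': a→5
  n5 'ccdca': ·  [P0 ends]
  n6 'cd': ·  [P1 ends]

Failure links (BFS by depth):
  fail(1) 'c': from fail(0)=0 chase 'c': 0 ⇒ 0;  out=∅∪out(0)=∅
  fail(2) 'cc': from fail(1)=0 chase 'c': 0 ⇒ 1;  out=∅∪out(1)=∅
  fail(6) 'cd': from fail(1)=0 chase 'd': 0 ⇒ 0;  out={1}∪out(0)={1}
  fail(3) 'ccd': from fail(2)=1 chase 'd': 1 ⇒ 6;  out=∅∪out(6)={1}
  fail(4) 'ccdc': from fail(3)=6 chase 'c': 6→0 ⇒ 1;  out=∅∪out(1)=∅
  fail(5) 'ccdca': from fail(4)=1 chase 'a': 1→0 ⇒ 0;  out={0}∪out(0)={0}

Scan:
i=0 'c': node 0→1
i=1 'c': node 1→2
i=2 'c': node 2→2 (via fail)
i=3 'd': node 2→3  emit P1@[2:3]
i=4 'c': node 3→4
i=5 'a': node 4→5  emit P0@[1:5]
i=6 'c': node 5→1 (via fail)
i=7 'c': node 1→2
i=8 'd': node 2→3  emit P1@[7:8]
i=9 'b': node 3→0 (via fail)
i=10 'b': node 0→0
i=11 'a': node 0→0
i=12 'a': node 0→0
i=13 'b': node 0→0
i=14 'd': node 0→0
i=15 'c': node 0→1
i=16 'c': node 1→2
i=17 'd': node 2→3  emit P1@[16:17]
i=18 'c': node 3→4
i=19 'a': node 4→5  emit P0@[15:19]
i=20 'a': node 5→0 (via fail)
i=21 'd': node 0→0
i=22 'a': node 0→0
i=23 'c': node 0→1
i=24 'd': node 1→6  emit P1@[23:24]
i=25 'a': node 6→0 (via fail)
i=26 'b': node 0→0
i=27 'd': node 0→0
i=28 'd': node 0→0
i=29 'c': node 0→1
i=30 'c': node 1→2
i=31 'd': node 2→3  emit P1@[30:31]
i=32 'b': node 3→0 (via fail)
i=33 'c': node 0→1
i=34 'd': node 1→6  emit P1@[33:34]
i=35 'a': node 6→0 (via fail)
i=36 'a': node 0→0
i=37 'c': node 0→1
i=38 'c': node 1→2
i=39 'c': node 2→2 (via fail)
i=40 'd': node 2→3  emit P1@[39:40]
i=41 'c': node 3→4
i=42 'a': node 4→5  emit P0@[38:42]
i=43 'c': node 5→1 (via fail)
i=44 'c': node 1→2
i=45 'c': node 2→2 (via fail)
i=46 'd': node 2→3  emit P1@[45:46]
i=47 'c': node 3→4
i=48 'a': node 4→5  emit P0@[44:48]
i=49 'b': node 5→0 (via fail)
i=50 'c': node 0→1
i=51 'c': node 1→2
i=52 'd': node 2→3  emit P1@[51:52]

Matches: [[3,1],[5,0],[8,1],[17,1],[19,0],[24,1],[31,1],[34,1],[40,1],[42,0],[46,1],[48,0],[52,1]]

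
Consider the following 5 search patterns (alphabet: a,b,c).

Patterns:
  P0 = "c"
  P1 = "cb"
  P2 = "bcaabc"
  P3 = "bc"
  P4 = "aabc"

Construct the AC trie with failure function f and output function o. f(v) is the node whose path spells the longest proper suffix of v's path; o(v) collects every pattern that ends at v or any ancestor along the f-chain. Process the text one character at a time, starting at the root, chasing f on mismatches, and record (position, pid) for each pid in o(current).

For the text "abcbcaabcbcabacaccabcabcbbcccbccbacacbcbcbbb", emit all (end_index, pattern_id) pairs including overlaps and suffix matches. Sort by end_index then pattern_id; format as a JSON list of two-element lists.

Construct AC machine:
Trie nodes:
  n0 'ε': a→9 b→3 c→1
  n1 'c': b→2  [P0 ends]
  n2 'cb': ·  [P1 ends]
  n3 'b': c→4
  n4 'bc': a→5  [P3 ends]
  n5 'bca': a→6
  n6 'bcaa': b→7
  n7 'bcaab': c→8
  n8 'bcaabc': ·  [P2 ends]
  n9 'a': a→10
  n10 'aa': b→11
  n11 'aab': c→12
  n12 'aabc': ·  [P4 ends]

BFS fail/out derivation:
  n1('c'): parent n0 fail=0; on 'c' 0 → fail=0;  out {0}∪∅={0}
  n3('b'): parent n0 fail=0; on 'b' 0 → fail=0;  out ∅∪∅=∅
  n9('a'): parent n0 fail=0; on 'a' 0 → fail=0;  out ∅∪∅=∅
  n2('cb'): parent n1 fail=0; on 'b' 0 → fail=3;  out {1}∪∅={1}
  n4('bc'): parent n3 fail=0; on 'c' 0 → fail=1;  out {3}∪{0}={0,3}
  n10('aa'): parent n9 fail=0; on 'a' 0 → fail=9;  out ∅∪∅=∅
  n5('bca'): parent n4 fail=1; on 'a' 1→0 → fail=9;  out ∅∪∅=∅
  n11('aab'): parent n10 fail=9; on 'b' 9→0 → fail=3;  out ∅∪∅=∅
  n6('bcaa'): parent n5 fail=9; on 'a' 9 → fail=10;  out ∅∪∅=∅
  n12('aabc'): parent n11 fail=3; on 'c' 3 → fail=4;  out {4}∪{0,3}={0,3,4}
  n7('bcaab'): parent n6 fail=10; on 'b' 10 → fail=11;  out ∅∪∅=∅
  n8('bcaabc'): parent n7 fail=11; on 'c' 11 → fail=12;  out {2}∪{0,3,4}={0,2,3,4}

Text stream:
[0] read 'a'  n0⇒n9
[1] read 'b'  n9⇒n3 (via fail)
[2] read 'c'  n3⇒n4  → match P0@[2:2],P3@[1:2]
[3] read 'b'  n4⇒n2 (via fail)  → match P1@[2:3]
[4] read 'c'  n2⇒n4 (via fail)  → match P0@[4:4],P3@[3:4]
[5] read 'a'  n4⇒n5
[6] read 'a'  n5⇒n6
[7] read 'b'  n6⇒n7
[8] read 'c'  n7⇒n8  → match P0@[8:8],P2@[3:8],P3@[7:8],P4@[5:8]
[9] read 'b'  n8⇒n2 (via fail)  → match P1@[8:9]
[10] read 'c'  n2⇒n4 (via fail)  → match P0@[10:10],P3@[9:10]
[11] read 'a'  n4⇒n5
[12] read 'b'  n5⇒n3 (via fail)
[13] read 'a'  n3⇒n9 (via fail)
[14] read 'c'  n9⇒n1 (via fail)  → match P0@[14:14]
[15] read 'a'  n1⇒n9 (via fail)
[16] read 'c'  n9⇒n1 (via fail)  → match P0@[16:16]
[17] read 'c'  n1⇒n1 (via fail)  → match P0@[17:17]
[18] read 'a'  n1⇒n9 (via fail)
[19] read 'b'  n9⇒n3 (via fail)
[20] read 'c'  n3⇒n4  → match P0@[20:20],P3@[19:20]
[21] read 'a'  n4⇒n5
[22] read 'b'  n5⇒n3 (via fail)
[23] read 'c'  n3⇒n4  → match P0@[23:23],P3@[22:23]
[24] read 'b'  n4⇒n2 (via fail)  → match P1@[23:24]
[25] read 'b'  n2⇒n3 (via fail)
[26] read 'c'  n3⇒n4  → match P0@[26:26],P3@[25:26]
[27] read 'c'  n4⇒n1 (via fail)  → match P0@[27:27]
[28] read 'c'  n1⇒n1 (via fail)  → match P0@[28:28]
[29] read 'b'  n1⇒n2  → match P1@[28:29]
[30] read 'c'  n2⇒n4 (via fail)  → match P0@[30:30],P3@[29:30]
[31] read 'c'  n4⇒n1 (via fail)  → match P0@[31:31]
[32] read 'b'  n1⇒n2  → match P1@[31:32]
[33] read 'a'  n2⇒n9 (via fail)
[34] read 'c'  n9⇒n1 (via fail)  → match P0@[34:34]
[35] read 'a'  n1⇒n9 (via fail)
[36] read 'c'  n9⇒n1 (via fail)  → match P0@[36:36]
[37] read 'b'  n1⇒n2  → match P1@[36:37]
[38] read 'c'  n2⇒n4 (via fail)  → match P0@[38:38],P3@[37:38]
[39] read 'b'  n4⇒n2 (via fail)  → match P1@[38:39]
[40] read 'c'  n2⇒n4 (via fail)  → match P0@[40:40],P3@[39:40]
[41] read 'b'  n4⇒n2 (via fail)  → match P1@[40:41]
[42] read 'b'  n2⇒n3 (via fail)
[43] read 'b'  n3⇒n3 (via fail)

All matches (sorted): [[2,0],[2,3],[3,1],[4,0],[4,3],[8,0],[8,2],[8,3],[8,4],[9,1],[10,0],[10,3],[14,0],[16,0],[17,0],[20,0],[20,3],[23,0],[23,3],[24,1],[26,0],[26,3],[27,0],[28,0],[29,1],[30,0],[30,3],[31,0],[32,1],[34,0],[36,0],[37,1],[38,0],[38,3],[39,1],[40,0],[40,3],[41,1]]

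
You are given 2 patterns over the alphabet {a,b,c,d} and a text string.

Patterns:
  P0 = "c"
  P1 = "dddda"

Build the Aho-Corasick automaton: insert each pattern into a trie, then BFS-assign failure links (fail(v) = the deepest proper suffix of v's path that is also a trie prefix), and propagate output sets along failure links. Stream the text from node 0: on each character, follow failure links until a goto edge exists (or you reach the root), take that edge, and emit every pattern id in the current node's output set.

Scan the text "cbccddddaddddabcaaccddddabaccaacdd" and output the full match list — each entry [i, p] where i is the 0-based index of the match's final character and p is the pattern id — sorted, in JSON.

Build automaton:
Trie nodes:
  0='ε' goto c→1 d→2
  1='c' goto ·  [P0 ends]
  2='d' goto d→3
  3='dd' goto d→4
  4='ddd' goto d→5
  5='dddd' goto a→6
  6='dddda' goto ·  [P1 ends]

BFS fail/out derivation:
  n1('c'): parent n0 fail=0; on 'c' 0 → fail=0;  out {0}∪∅={0}
  n2('d'): parent n0 fail=0; on 'd' 0 → fail=0;  out ∅∪∅=∅
  n3('dd'): parent n2 fail=0; on 'd' 0 → fail=2;  out ∅∪∅=∅
  n4('ddd'): parent n3 fail=2; on 'd' 2 → fail=3;  out ∅∪∅=∅
  n5('dddd'): parent n4 fail=3; on 'd' 3 → fail=4;  out ∅∪∅=∅
  n6('dddda'): parent n5 fail=4; on 'a' 4→3→2→0 → fail=0;  out {1}∪∅={1}

Text stream:
i=0 'c': node 0→1  → match P0@[0:0]
i=1 'b': node 1→0 (via fail)
i=2 'c': node 0→1  → match P0@[2:2]
i=3 'c': node 1→1 (via fail)  → match P0@[3:3]
i=4 'd': node 1→2 (via fail)
i=5 'd': node 2→3
i=6 'd': node 3→4
i=7 'd': node 4→5
i=8 'a': node 5→6  → match P1@[4:8]
i=9 'd': node 6→2 (via fail)
i=10 'd': node 2→3
i=11 'd': node 3→4
i=12 'd': node 4→5
i=13 'a': node 5→6  → match P1@[9:13]
i=14 'b': node 6→0 (via fail)
i=15 'c': node 0→1  → match P0@[15:15]
i=16 'a': node 1→0 (via fail)
i=17 'a': node 0→0
i=18 'c': node 0→1  → match P0@[18:18]
i=19 'c': node 1→1 (via fail)  → match P0@[19:19]
i=20 'd': node 1→2 (via fail)
i=21 'd': node 2→3
i=22 'd': node 3→4
i=23 'd': node 4→5
i=24 'a': node 5→6  → match P1@[20:24]
i=25 'b': node 6→0 (via fail)
i=26 'a': node 0→0
i=27 'c': node 0→1  → match P0@[27:27]
i=28 'c': node 1→1 (via fail)  → match P0@[28:28]
i=29 'a': node 1→0 (via fail)
i=30 'a': node 0→0
i=31 'c': node 0→1  → match P0@[31:31]
i=32 'd': node 1→2 (via fail)
i=33 'd': node 2→3

Result: [[0,0],[2,0],[3,0],[8,1],[13,1],[15,0],[18,0],[19,0],[24,1],[27,0],[28,0],[31,0]]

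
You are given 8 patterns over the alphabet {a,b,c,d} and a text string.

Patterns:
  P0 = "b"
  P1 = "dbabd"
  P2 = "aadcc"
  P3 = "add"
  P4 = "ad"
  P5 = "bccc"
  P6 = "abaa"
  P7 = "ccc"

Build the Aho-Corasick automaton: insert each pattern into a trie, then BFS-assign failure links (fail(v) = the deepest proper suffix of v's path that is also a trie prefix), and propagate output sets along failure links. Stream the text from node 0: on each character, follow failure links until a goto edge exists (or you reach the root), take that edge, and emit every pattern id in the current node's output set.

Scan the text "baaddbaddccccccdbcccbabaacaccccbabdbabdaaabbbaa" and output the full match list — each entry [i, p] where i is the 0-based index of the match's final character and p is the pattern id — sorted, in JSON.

Build automaton:
Trie (insert patterns):
  n0 'ε': a→7 b→1 c→20 d→2
  n1 'b': c→14  [P0 ends]
  n2 'd': b→3
  n3 'db': a→4
  n4 'dba': b→5
  n5 'dbab': d→6
  n6 'dbabd': ·  [P1 ends]
  n7 'a': a→8 b→17 d→12
  n8 'aa': d→9
  n9 'aad': c→10
  n10 'aadc': c→11
  n11 'aadcc': ·  [P2 ends]
  n12 'ad': d→13  [P4 ends]
  n13 'add': ·  [P3 ends]
  n14 'bc': c→15
  n15 'bcc': c→16
  n16 'bccc': ·  [P5 ends]
  n17 'ab': a→18
  n18 'aba': a→19
  n19 'abaa': ·  [P6 ends]
  n20 'c': c→21
  n21 'cc': c→22
  n22 'ccc': ·  [P7 ends]

BFS fail/out derivation:
  fail(1) 'b': from fail(0)=0 chase 'b': 0 ⇒ 0;  out={0}∪out(0)={0}
  fail(2) 'd': from fail(0)=0 chase 'd': 0 ⇒ 0;  out=∅∪out(0)=∅
  fail(7) 'a': from fail(0)=0 chase 'a': 0 ⇒ 0;  out=∅∪out(0)=∅
  fail(20) 'c': from fail(0)=0 chase 'c': 0 ⇒ 0;  out=∅∪out(0)=∅
  fail(3) 'db': from fail(2)=0 chase 'b': 0 ⇒ 1;  out=∅∪out(1)={0}
  fail(8) 'aa': from fail(7)=0 chase 'a': 0 ⇒ 7;  out=∅∪out(7)=∅
  fail(12) 'ad': from fail(7)=0 chase 'd': 0 ⇒ 2;  out={4}∪out(2)={4}
  fail(14) 'bc': from fail(1)=0 chase 'c': 0 ⇒ 20;  out=∅∪out(20)=∅
  fail(17) 'ab': from fail(7)=0 chase 'b': 0 ⇒ 1;  out=∅∪out(1)={0}
  fail(21) 'cc': from fail(20)=0 chase 'c': 0 ⇒ 20;  out=∅∪out(20)=∅
  fail(4) 'dba': from fail(3)=1 chase 'a': 1→0 ⇒ 7;  out=∅∪out(7)=∅
  fail(9) 'aad': from fail(8)=7 chase 'd': 7 ⇒ 12;  out=∅∪out(12)={4}
  fail(13) 'add': from fail(12)=2 chase 'd': 2→0 ⇒ 2;  out={3}∪out(2)={3}
  fail(15) 'bcc': from fail(14)=20 chase 'c': 20 ⇒ 21;  out=∅∪out(21)=∅
  fail(18) 'aba': from fail(17)=1 chase 'a': 1→0 ⇒ 7;  out=∅∪out(7)=∅
  fail(22) 'ccc': from fail(21)=20 chase 'c': 20 ⇒ 21;  out={7}∪out(21)={7}
  fail(5) 'dbab': from fail(4)=7 chase 'b': 7 ⇒ 17;  out=∅∪out(17)={0}
  fail(10) 'aadc': from fail(9)=12 chase 'c': 12→2→0 ⇒ 20;  out=∅∪out(20)=∅
  fail(16) 'bccc': from fail(15)=21 chase 'c': 21 ⇒ 22;  out={5}∪out(22)={5,7}
  fail(19) 'abaa': from fail(18)=7 chase 'a': 7 ⇒ 8;  out={6}∪out(8)={6}
  fail(6) 'dbabd': from fail(5)=17 chase 'd': 17→1→0 ⇒ 2;  out={1}∪out(2)={1}
  fail(11) 'aadcc': from fail(10)=20 chase 'c': 20 ⇒ 21;  out={2}∪out(21)={2}

Text stream:
pos 0 'b': at 1  emit P0@[0:0]
pos 1 'a': at 7 ·f
pos 2 'a': at 8
pos 3 'd': at 9  emit P4@[2:3]
pos 4 'd': at 13 ·f  emit P3@[2:4]
pos 5 'b': at 3 ·f  emit P0@[5:5]
pos 6 'a': at 4
pos 7 'd': at 12 ·f  emit P4@[6:7]
pos 8 'd': at 13  emit P3@[6:8]
pos 9 'c': at 20 ·f
pos 10 'c': at 21
pos 11 'c': at 22  emit P7@[9:11]
pos 12 'c': at 22 ·f  emit P7@[10:12]
pos 13 'c': at 22 ·f  emit P7@[11:13]
pos 14 'c': at 22 ·f  emit P7@[12:14]
pos 15 'd': at 2 ·f
pos 16 'b': at 3  emit P0@[16:16]
pos 17 'c': at 14 ·f
pos 18 'c': at 15
pos 19 'c': at 16  emit P5@[16:19],P7@[17:19]
pos 20 'b': at 1 ·f  emit P0@[20:20]
pos 21 'a': at 7 ·f
pos 22 'b': at 17  emit P0@[22:22]
pos 23 'a': at 18
pos 24 'a': at 19  emit P6@[21:24]
pos 25 'c': at 20 ·f
pos 26 'a': at 7 ·f
pos 27 'c': at 20 ·f
pos 28 'c': at 21
pos 29 'c': at 22  emit P7@[27:29]
pos 30 'c': at 22 ·f  emit P7@[28:30]
pos 31 'b': at 1 ·f  emit P0@[31:31]
pos 32 'a': at 7 ·f
pos 33 'b': at 17  emit P0@[33:33]
pos 34 'd': at 2 ·f
pos 35 'b': at 3  emit P0@[35:35]
pos 36 'a': at 4
pos 37 'b': at 5  emit P0@[37:37]
pos 38 'd': at 6  emit P1@[34:38]
pos 39 'a': at 7 ·f
pos 40 'a': at 8
pos 41 'a': at 8 ·f
pos 42 'b': at 17 ·f  emit P0@[42:42]
pos 43 'b': at 1 ·f  emit P0@[43:43]
pos 44 'b': at 1 ·f  emit P0@[44:44]
pos 45 'a': at 7 ·f
pos 46 'a': at 8

Matches: [[0,0],[3,4],[4,3],[5,0],[7,4],[8,3],[11,7],[12,7],[13,7],[14,7],[16,0],[19,5],[19,7],[20,0],[22,0],[24,6],[29,7],[30,7],[31,0],[33,0],[35,0],[37,0],[38,1],[42,0],[43,0],[44,0]]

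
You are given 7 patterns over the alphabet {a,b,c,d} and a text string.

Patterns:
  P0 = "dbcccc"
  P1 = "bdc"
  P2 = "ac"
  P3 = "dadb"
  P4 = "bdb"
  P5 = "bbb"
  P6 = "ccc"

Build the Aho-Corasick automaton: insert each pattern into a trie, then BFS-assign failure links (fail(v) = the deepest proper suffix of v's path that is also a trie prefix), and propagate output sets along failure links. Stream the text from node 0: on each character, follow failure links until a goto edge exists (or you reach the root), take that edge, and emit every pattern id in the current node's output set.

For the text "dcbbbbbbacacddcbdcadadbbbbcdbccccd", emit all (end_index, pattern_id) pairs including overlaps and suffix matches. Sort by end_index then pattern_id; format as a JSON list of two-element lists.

Build:
Trie nodes:
  0='ε' goto a→10 b→7 c→18 d→1
  1='d' goto a→12 b→2
  2='db' goto c→3
  3='dbc' goto c→4
  4='dbcc' goto c→5
  5='dbccc' goto c→6
  6='dbcccc' goto ·  [P0 ends]
  7='b' goto b→16 d→8
  8='bd' goto b→15 c→9
  9='bdc' goto ·  [P1 ends]
  10='a' goto c→11
  11='ac' goto ·  [P2 ends]
  12='da' goto d→13
  13='dad' goto b→14
  14='dadb' goto ·  [P3 ends]
  15='bdb' goto ·  [P4 ends]
  16='bb' goto b→17
  17='bbb' goto ·  [P5 ends]
  18='c' goto c→19
  19='cc' goto c→20
  20='ccc' goto ·  [P6 ends]

BFS fail/out derivation:
  n1('d'): parent n0 fail=0; on 'd' 0 → fail=0;  out ∅∪∅=∅
  n7('b'): parent n0 fail=0; on 'b' 0 → fail=0;  out ∅∪∅=∅
  n10('a'): parent n0 fail=0; on 'a' 0 → fail=0;  out ∅∪∅=∅
  n18('c'): parent n0 fail=0; on 'c' 0 → fail=0;  out ∅∪∅=∅
  n2('db'): parent n1 fail=0; on 'b' 0 → fail=7;  out ∅∪∅=∅
  n8('bd'): parent n7 fail=0; on 'd' 0 → fail=1;  out ∅∪∅=∅
  n11('ac'): parent n10 fail=0; on 'c' 0 → fail=18;  out {2}∪∅={2}
  n12('da'): parent n1 fail=0; on 'a' 0 → fail=10;  out ∅∪∅=∅
  n16('bb'): parent n7 fail=0; on 'b' 0 → fail=7;  out ∅∪∅=∅
  n19('cc'): parent n18 fail=0; on 'c' 0 → fail=18;  out ∅∪∅=∅
  n3('dbc'): parent n2 fail=7; on 'c' 7→0 → fail=18;  out ∅∪∅=∅
  n9('bdc'): parent n8 fail=1; on 'c' 1→0 → fail=18;  out {1}∪∅={1}
  n13('dad'): parent n12 fail=10; on 'd' 10→0 → fail=1;  out ∅∪∅=∅
  n15('bdb'): parent n8 fail=1; on 'b' 1 → fail=2;  out {4}∪∅={4}
  n17('bbb'): parent n16 fail=7; on 'b' 7 → fail=16;  out {5}∪∅={5}
  n20('ccc'): parent n19 fail=18; on 'c' 18 → fail=19;  out {6}∪∅={6}
  n4('dbcc'): parent n3 fail=18; on 'c' 18 → fail=19;  out ∅∪∅=∅
  n14('dadb'): parent n13 fail=1; on 'b' 1 → fail=2;  out {3}∪∅={3}
  n5('dbccc'): parent n4 fail=19; on 'c' 19 → fail=20;  out ∅∪{6}={6}
  n6('dbcccc'): parent n5 fail=20; on 'c' 20→19 → fail=20;  out {0}∪{6}={0,6}

Text stream:
i=0 'd': node 0→1
i=1 'c': node 1→18 (via fail)
i=2 'b': node 18→7 (via fail)
i=3 'b': node 7→16
i=4 'b': node 16→17  ** P5@[2:4]
i=5 'b': node 17→17 (via fail)  ** P5@[3:5]
i=6 'b': node 17→17 (via fail)  ** P5@[4:6]
i=7 'b': node 17→17 (via fail)  ** P5@[5:7]
i=8 'a': node 17→10 (via fail)
i=9 'c': node 10→11  ** P2@[8:9]
i=10 'a': node 11→10 (via fail)
i=11 'c': node 10→11  ** P2@[10:11]
i=12 'd': node 11→1 (via fail)
i=13 'd': node 1→1 (via fail)
i=14 'c': node 1→18 (via fail)
i=15 'b': node 18→7 (via fail)
i=16 'd': node 7→8
i=17 'c': node 8→9  ** P1@[15:17]
i=18 'a': node 9→10 (via fail)
i=19 'd': node 10→1 (via fail)
i=20 'a': node 1→12
i=21 'd': node 12→13
i=22 'b': node 13→14  ** P3@[19:22]
i=23 'b': node 14→16 (via fail)
i=24 'b': node 16→17  ** P5@[22:24]
i=25 'b': node 17→17 (via fail)  ** P5@[23:25]
i=26 'c': node 17→18 (via fail)
i=27 'd': node 18→1 (via fail)
i=28 'b': node 1→2
i=29 'c': node 2→3
i=30 'c': node 3→4
i=31 'c': node 4→5  ** P6@[29:31]
i=32 'c': node 5→6  ** P0@[27:32],P6@[30:32]
i=33 'd': node 6→1 (via fail)

Result: [[4,5],[5,5],[6,5],[7,5],[9,2],[11,2],[17,1],[22,3],[24,5],[25,5],[31,6],[32,0],[32,6]]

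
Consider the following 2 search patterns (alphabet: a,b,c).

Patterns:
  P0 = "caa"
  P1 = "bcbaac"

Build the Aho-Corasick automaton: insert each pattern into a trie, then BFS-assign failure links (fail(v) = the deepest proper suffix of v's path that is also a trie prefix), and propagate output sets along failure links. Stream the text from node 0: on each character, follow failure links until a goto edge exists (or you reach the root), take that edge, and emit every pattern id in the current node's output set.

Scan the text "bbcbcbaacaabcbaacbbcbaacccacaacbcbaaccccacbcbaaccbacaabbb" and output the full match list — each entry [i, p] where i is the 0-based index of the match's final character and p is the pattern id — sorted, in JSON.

Build automaton:
Trie nodes:
  n0 'ε': b→4 c→1
  n1 'c': a→2
  n2 'ca': a→3
  n3 'caa': ·  [P0 ends]
  n4 'b': c→5
  n5 'bc': b→6
  n6 'bcb': a→7
  n7 'bcba': a→8
  n8 'bcbaa': c→9
  n9 'bcbaac': ·  [P1 ends]

BFS fail/out derivation:
  n1('c'): parent n0 fail=0; on 'c' 0 → fail=0;  out ∅∪∅=∅
  n4('b'): parent n0 fail=0; on 'b' 0 → fail=0;  out ∅∪∅=∅
  n2('ca'): parent n1 fail=0; on 'a' 0 → fail=0;  out ∅∪∅=∅
  n5('bc'): parent n4 fail=0; on 'c' 0 → fail=1;  out ∅∪∅=∅
  n3('caa'): parent n2 fail=0; on 'a' 0 → fail=0;  out {0}∪∅={0}
  n6('bcb'): parent n5 fail=1; on 'b' 1→0 → fail=4;  out ∅∪∅=∅
  n7('bcba'): parent n6 fail=4; on 'a' 4→0 → fail=0;  out ∅∪∅=∅
  n8('bcbaa'): parent n7 fail=0; on 'a' 0 → fail=0;  out ∅∪∅=∅
  n9('bcbaac'): parent n8 fail=0; on 'c' 0 → fail=1;  out {1}∪∅={1}

Run:
i=0 'b': node 0→4
i=1 'b': node 4→4 (fail-walked)
i=2 'c': node 4→5
i=3 'b': node 5→6
i=4 'c': node 6→5 (fail-walked)
i=5 'b': node 5→6
i=6 'a': node 6→7
i=7 'a': node 7→8
i=8 'c': node 8→9  → match P1@[3:8]
i=9 'a': node 9→2 (fail-walked)
i=10 'a': node 2→3  → match P0@[8:10]
i=11 'b': node 3→4 (fail-walked)
i=12 'c': node 4→5
i=13 'b': node 5→6
i=14 'a': node 6→7
i=15 'a': node 7→8
i=16 'c': node 8→9  → match P1@[11:16]
i=17 'b': node 9→4 (fail-walked)
i=18 'b': node 4→4 (fail-walked)
i=19 'c': node 4→5
i=20 'b': node 5→6
i=21 'a': node 6→7
i=22 'a': node 7→8
i=23 'c': node 8→9  → match P1@[18:23]
i=24 'c': node 9→1 (fail-walked)
i=25 'c': node 1→1 (fail-walked)
i=26 'a': node 1→2
i=27 'c': node 2→1 (fail-walked)
i=28 'a': node 1→2
i=29 'a': node 2→3  → match P0@[27:29]
i=30 'c': node 3→1 (fail-walked)
i=31 'b': node 1→4 (fail-walked)
i=32 'c': node 4→5
i=33 'b': node 5→6
i=34 'a': node 6→7
i=35 'a': node 7→8
i=36 'c': node 8→9  → match P1@[31:36]
i=37 'c': node 9→1 (fail-walked)
i=38 'c': node 1→1 (fail-walked)
i=39 'c': node 1→1 (fail-walked)
i=40 'a': node 1→2
i=41 'c': node 2→1 (fail-walked)
i=42 'b': node 1→4 (fail-walked)
i=43 'c': node 4→5
i=44 'b': node 5→6
i=45 'a': node 6→7
i=46 'a': node 7→8
i=47 'c': node 8→9  → match P1@[42:47]
i=48 'c': node 9→1 (fail-walked)
i=49 'b': node 1→4 (fail-walked)
i=50 'a': node 4→0 (fail-walked)
i=51 'c': node 0→1
i=52 'a': node 1→2
i=53 'a': node 2→3  → match P0@[51:53]
i=54 'b': node 3→4 (fail-walked)
i=55 'b': node 4→4 (fail-walked)
i=56 'b': node 4→4 (fail-walked)

Result: [[8,1],[10,0],[16,1],[23,1],[29,0],[36,1],[47,1],[53,0]]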